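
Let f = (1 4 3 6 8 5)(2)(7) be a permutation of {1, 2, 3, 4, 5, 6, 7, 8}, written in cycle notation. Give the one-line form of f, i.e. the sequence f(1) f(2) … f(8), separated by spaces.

4 2 6 3 1 8 7 5

Reading each image from the cycles: 1→4, 2→2, 3→6, 4→3, 5→1, 6→8, 7→7, 8→5.
So the one-line form is 4 2 6 3 1 8 7 5.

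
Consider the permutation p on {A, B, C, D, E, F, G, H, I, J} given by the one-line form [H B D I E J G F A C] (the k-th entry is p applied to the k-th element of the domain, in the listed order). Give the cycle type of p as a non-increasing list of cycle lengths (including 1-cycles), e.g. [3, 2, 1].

[7, 1, 1, 1]

The disjoint cycles are (A H F J C D I)(B)(E)(G), with lengths 7, 1, 1, 1 in non-increasing order.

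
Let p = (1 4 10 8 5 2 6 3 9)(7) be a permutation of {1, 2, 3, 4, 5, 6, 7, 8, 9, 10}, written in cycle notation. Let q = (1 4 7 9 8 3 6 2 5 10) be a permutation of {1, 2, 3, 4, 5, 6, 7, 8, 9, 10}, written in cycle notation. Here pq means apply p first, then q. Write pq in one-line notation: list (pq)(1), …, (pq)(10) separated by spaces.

7 2 8 1 5 6 9 10 4 3

(pq)(x) = q(p(x)). Computing each image: q(p(1)) = q(4) = 7, q(p(2)) = q(6) = 2, q(p(3)) = q(9) = 8, q(p(4)) = q(10) = 1, q(p(5)) = q(2) = 5, q(p(6)) = q(3) = 6, q(p(7)) = q(7) = 9, q(p(8)) = q(5) = 10, q(p(9)) = q(1) = 4, q(p(10)) = q(8) = 3.
Hence pq = [7 2 8 1 5 6 9 10 4 3].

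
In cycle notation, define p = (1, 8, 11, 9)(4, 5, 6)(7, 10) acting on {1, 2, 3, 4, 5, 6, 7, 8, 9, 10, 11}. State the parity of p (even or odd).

even

The cycle lengths are 4, 3, 2, 1, 1.
A cycle of length ℓ contributes ℓ−1 transpositions, so p is a product of 3 + 2 + 1 = 6 transpositions — even.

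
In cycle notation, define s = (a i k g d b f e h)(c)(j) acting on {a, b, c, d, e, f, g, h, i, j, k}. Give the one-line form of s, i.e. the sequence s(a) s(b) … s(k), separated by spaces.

Image by image: a→i, b→f, c→c, d→b, e→h, f→e, g→d, h→a, i→k, j→j, k→g.
So the one-line form is i f c b h e d a k j g.

i f c b h e d a k j g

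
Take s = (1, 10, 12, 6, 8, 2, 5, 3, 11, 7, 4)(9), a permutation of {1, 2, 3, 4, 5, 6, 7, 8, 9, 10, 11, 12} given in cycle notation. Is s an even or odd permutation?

even

The cycle lengths are 11, 1.
A cycle is odd iff its length is even; s has 0 even-length cycles, so sgn(s) = (−1)^0 and s is even.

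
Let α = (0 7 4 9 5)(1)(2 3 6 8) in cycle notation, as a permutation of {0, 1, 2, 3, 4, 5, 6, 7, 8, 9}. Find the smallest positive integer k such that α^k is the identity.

20

The cycle type of α is (5, 4, 1).
The order is lcm(5, 4) = 20.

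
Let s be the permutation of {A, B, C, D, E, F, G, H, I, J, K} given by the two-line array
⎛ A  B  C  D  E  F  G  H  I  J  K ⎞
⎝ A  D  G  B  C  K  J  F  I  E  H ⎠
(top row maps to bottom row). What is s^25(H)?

Tracing H → F → … returns to H after 3 steps, so H lies in a 3-cycle (F K H).
Since the cycle has length 3, s^25 acts on it the same as s^1 (25 mod 3 = 1).
Advancing 1 step from H: H → F.

F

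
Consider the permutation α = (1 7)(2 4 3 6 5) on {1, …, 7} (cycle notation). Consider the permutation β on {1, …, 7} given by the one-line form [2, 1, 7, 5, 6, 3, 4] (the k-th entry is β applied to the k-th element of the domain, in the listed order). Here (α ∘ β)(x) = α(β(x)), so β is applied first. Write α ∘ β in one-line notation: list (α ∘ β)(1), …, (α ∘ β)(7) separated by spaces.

4 7 1 2 5 6 3

(α ∘ β)(x) = α(β(x)). Computing each image: α(β(1)) = α(2) = 4, α(β(2)) = α(1) = 7, α(β(3)) = α(7) = 1, α(β(4)) = α(5) = 2, α(β(5)) = α(6) = 5, α(β(6)) = α(3) = 6, α(β(7)) = α(4) = 3.
Hence α ∘ β = [4 7 1 2 5 6 3].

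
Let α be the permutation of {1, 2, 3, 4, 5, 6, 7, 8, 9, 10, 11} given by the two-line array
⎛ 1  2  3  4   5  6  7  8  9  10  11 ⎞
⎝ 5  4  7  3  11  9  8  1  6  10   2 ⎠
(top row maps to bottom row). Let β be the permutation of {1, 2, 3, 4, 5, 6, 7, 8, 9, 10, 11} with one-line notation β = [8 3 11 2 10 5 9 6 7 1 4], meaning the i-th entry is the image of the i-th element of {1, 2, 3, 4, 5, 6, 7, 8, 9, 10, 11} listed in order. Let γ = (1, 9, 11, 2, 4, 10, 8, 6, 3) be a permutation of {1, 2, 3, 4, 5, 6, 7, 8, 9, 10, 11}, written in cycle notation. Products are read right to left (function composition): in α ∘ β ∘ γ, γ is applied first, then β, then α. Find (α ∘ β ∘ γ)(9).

Chase 9: γ(9) = 11; β(11) = 4; α(4) = 3. Hence (α ∘ β ∘ γ)(9) = 3.

3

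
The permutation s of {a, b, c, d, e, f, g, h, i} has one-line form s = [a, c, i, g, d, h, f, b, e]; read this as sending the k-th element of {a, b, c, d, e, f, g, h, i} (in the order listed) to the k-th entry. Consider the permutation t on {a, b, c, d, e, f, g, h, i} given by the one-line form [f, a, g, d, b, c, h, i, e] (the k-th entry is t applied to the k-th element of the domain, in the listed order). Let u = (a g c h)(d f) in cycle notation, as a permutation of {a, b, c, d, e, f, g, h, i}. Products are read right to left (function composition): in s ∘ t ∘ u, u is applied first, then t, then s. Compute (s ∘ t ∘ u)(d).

i

(s ∘ t ∘ u)(d) = s(t(u(d))). u(d) = f, then t(f) = c, then s(c) = i, so the result is i.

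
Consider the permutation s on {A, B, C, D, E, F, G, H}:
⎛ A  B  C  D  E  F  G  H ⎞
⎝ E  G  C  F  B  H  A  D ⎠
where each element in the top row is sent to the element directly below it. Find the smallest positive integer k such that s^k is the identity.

12

The disjoint-cycle form of s has cycle lengths 4, 3, 1.
The order is lcm(4, 3) = 12.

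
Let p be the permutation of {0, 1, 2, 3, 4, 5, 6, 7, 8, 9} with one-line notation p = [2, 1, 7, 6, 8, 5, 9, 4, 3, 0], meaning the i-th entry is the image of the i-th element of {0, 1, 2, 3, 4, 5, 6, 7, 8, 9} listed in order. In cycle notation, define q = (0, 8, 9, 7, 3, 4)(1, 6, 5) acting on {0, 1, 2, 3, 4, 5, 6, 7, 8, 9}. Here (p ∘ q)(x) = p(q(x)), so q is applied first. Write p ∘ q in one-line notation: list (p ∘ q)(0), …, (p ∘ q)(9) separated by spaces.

(p ∘ q)(x) = p(q(x)). Computing each image: p(q(0)) = p(8) = 3, p(q(1)) = p(6) = 9, p(q(2)) = p(2) = 7, p(q(3)) = p(4) = 8, p(q(4)) = p(0) = 2, p(q(5)) = p(1) = 1, p(q(6)) = p(5) = 5, p(q(7)) = p(3) = 6, p(q(8)) = p(9) = 0, p(q(9)) = p(7) = 4.
Hence p ∘ q = [3 9 7 8 2 1 5 6 0 4].

3 9 7 8 2 1 5 6 0 4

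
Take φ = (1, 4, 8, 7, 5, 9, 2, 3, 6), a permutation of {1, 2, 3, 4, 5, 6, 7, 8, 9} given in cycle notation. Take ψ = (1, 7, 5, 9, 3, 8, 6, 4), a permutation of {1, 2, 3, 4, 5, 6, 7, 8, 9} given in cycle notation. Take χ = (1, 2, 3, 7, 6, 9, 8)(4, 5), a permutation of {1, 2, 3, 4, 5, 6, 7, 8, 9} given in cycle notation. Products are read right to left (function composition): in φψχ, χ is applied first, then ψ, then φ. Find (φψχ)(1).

3

Chase 1: χ(1) = 2; ψ(2) = 2; φ(2) = 3. Hence (φψχ)(1) = 3.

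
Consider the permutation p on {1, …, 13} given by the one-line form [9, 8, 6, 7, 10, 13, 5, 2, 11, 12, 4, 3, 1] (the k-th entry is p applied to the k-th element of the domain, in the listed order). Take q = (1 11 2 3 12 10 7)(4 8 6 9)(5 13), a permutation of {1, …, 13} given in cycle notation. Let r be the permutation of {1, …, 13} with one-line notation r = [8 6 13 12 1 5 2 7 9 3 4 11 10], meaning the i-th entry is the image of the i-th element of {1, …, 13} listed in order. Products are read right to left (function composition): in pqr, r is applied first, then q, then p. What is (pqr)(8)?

(pqr)(8) = p(q(r(8))). r(8) = 7, then q(7) = 1, then p(1) = 9, so the result is 9.

9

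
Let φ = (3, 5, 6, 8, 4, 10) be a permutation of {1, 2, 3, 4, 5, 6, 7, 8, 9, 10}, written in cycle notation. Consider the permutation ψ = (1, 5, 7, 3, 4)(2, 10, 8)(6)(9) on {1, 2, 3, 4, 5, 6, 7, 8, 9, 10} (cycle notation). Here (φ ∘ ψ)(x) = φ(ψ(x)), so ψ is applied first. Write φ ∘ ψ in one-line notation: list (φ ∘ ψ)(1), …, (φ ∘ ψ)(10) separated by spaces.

6 3 10 1 7 8 5 2 9 4

Chase each element through ψ then φ: 1 → 5 → 6; 2 → 10 → 3; 3 → 4 → 10; 4 → 1 → 1; 5 → 7 → 7; 6 → 6 → 8; 7 → 3 → 5; 8 → 2 → 2; 9 → 9 → 9; 10 → 8 → 4.
So φ ∘ ψ in one-line form is 6 3 10 1 7 8 5 2 9 4.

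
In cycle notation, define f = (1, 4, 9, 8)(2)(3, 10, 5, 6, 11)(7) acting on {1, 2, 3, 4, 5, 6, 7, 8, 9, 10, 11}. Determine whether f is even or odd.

The cycle lengths are 5, 4, 1, 1.
A cycle of length ℓ contributes ℓ−1 transpositions, so f is a product of 4 + 3 = 7 transpositions — odd.

odd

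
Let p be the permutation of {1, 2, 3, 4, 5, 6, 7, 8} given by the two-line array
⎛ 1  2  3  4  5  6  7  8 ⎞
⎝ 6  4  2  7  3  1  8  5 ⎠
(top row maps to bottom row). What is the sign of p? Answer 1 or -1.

In disjoint-cycle form the cycle lengths are 6, 2.
A cycle is odd iff its length is even; p has 2 even-length cycles, so sgn(p) = (−1)^2 and p is even.

1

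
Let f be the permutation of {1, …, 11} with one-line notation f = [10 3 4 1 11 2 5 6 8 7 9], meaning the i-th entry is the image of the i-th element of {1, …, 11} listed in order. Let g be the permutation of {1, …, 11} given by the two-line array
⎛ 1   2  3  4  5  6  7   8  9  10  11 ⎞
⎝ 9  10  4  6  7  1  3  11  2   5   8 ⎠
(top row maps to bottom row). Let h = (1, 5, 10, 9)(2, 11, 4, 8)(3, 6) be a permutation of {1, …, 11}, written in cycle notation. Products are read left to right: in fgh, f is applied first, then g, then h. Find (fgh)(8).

(fgh)(8) = h(g(f(8))). f(8) = 6, then g(6) = 1, then h(1) = 5, so the result is 5.

5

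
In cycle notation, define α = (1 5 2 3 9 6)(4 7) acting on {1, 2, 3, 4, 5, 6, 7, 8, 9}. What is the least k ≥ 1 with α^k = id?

The disjoint cycles have lengths 6, 2, 1.
The order of α is the least common multiple of its cycle lengths: lcm(6, 2) = 6.

6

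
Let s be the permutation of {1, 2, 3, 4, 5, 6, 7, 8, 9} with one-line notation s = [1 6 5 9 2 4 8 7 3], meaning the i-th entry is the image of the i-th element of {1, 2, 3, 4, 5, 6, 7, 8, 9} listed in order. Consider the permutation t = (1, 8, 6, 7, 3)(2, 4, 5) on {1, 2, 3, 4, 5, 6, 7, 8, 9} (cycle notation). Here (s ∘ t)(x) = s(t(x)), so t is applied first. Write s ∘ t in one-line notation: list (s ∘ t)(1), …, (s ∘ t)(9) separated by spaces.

7 9 1 2 6 8 5 4 3

(s ∘ t)(x) = s(t(x)). Computing each image: s(t(1)) = s(8) = 7, s(t(2)) = s(4) = 9, s(t(3)) = s(1) = 1, s(t(4)) = s(5) = 2, s(t(5)) = s(2) = 6, s(t(6)) = s(7) = 8, s(t(7)) = s(3) = 5, s(t(8)) = s(6) = 4, s(t(9)) = s(9) = 3.
Hence s ∘ t = [7 9 1 2 6 8 5 4 3].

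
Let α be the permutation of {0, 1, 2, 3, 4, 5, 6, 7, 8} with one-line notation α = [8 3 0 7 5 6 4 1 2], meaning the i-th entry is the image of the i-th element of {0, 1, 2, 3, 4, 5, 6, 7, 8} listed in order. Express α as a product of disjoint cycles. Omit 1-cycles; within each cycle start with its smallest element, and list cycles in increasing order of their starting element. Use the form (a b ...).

(0 8 2)(1 3 7)(4 5 6)

From 0: 0 → 8 → 2 → 0, closing the cycle (0 8 2).
Continuing from each remaining unvisited element yields (0 8 2)(1 3 7)(4 5 6).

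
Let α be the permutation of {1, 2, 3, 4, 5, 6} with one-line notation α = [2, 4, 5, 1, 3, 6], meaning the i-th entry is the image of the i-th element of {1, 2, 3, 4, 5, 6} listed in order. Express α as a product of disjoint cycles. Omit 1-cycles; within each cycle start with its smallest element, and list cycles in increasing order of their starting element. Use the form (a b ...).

Start at 1 and follow images: 1 → 2 → 4 → 1, giving the cycle (1 2 4).
Repeating from the next unused element and collecting all non-trivial cycles gives (1 2 4)(3 5).

(1 2 4)(3 5)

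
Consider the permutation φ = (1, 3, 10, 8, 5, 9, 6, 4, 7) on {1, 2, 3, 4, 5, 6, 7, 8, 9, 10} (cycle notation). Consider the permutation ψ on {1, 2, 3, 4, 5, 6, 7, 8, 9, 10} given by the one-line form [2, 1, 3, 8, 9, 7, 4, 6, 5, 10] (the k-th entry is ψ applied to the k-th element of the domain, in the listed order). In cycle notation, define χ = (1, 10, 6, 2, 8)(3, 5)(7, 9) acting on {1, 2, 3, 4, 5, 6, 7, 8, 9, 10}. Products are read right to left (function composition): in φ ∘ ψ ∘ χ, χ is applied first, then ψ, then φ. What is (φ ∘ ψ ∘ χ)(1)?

Chase 1: χ(1) = 10; ψ(10) = 10; φ(10) = 8. Hence (φ ∘ ψ ∘ χ)(1) = 8.

8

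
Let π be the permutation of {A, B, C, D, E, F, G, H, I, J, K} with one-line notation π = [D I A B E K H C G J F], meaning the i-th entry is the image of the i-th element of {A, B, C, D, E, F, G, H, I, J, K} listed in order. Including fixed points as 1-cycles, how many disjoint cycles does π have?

The cycle decomposition is (A, D, B, I, G, H, C)(E)(F, K)(J), which has 4 cycles (counting 1-cycles).

4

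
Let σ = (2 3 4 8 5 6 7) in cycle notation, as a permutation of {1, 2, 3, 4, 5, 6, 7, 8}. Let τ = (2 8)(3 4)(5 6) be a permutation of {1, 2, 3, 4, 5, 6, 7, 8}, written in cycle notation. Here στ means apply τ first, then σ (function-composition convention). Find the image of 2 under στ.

(στ)(2) = σ(τ(2)). τ(2) = 8, then σ(8) = 5. So (στ)(2) = 5.

5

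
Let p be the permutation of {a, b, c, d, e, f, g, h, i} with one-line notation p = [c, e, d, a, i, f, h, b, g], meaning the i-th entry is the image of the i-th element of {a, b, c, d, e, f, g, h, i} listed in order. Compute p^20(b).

Tracing b → e → … returns to b after 5 steps, so b lies in a 5-cycle (b e i g h).
On a 5-cycle, p^5 is the identity, so p^20 = p^0 there (20 ≡ 0 mod 5).
So p^20(b) = b.

b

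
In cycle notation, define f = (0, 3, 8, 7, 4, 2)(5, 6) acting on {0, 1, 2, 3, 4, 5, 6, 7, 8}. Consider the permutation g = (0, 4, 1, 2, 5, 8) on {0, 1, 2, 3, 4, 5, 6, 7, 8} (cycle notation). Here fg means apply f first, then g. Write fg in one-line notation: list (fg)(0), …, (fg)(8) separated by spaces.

3 2 4 0 5 6 8 1 7

(fg)(x) = g(f(x)). Computing each image: g(f(0)) = g(3) = 3, g(f(1)) = g(1) = 2, g(f(2)) = g(0) = 4, g(f(3)) = g(8) = 0, g(f(4)) = g(2) = 5, g(f(5)) = g(6) = 6, g(f(6)) = g(5) = 8, g(f(7)) = g(4) = 1, g(f(8)) = g(7) = 7.
Hence fg = [3 2 4 0 5 6 8 1 7].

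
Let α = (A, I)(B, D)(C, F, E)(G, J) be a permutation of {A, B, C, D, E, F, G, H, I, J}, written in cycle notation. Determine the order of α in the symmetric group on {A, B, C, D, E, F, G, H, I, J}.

6

The disjoint cycles have lengths 3, 2, 2, 2, 1.
The order is lcm(3, 2, 2, 2) = 6.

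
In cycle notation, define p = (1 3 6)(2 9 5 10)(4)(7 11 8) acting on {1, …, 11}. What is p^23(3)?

3 lies in the 3-cycle (1 3 6).
On a 3-cycle, p^3 is the identity, so p^23 = p^2 there (23 ≡ 2 mod 3).
Stepping 2 places around the cycle: 3 → 6 → 1.

1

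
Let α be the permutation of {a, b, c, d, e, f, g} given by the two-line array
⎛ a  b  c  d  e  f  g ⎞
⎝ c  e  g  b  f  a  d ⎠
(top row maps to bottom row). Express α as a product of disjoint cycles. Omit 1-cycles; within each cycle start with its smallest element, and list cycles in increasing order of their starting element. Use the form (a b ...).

Start at a and follow images: a → c → g → d → b → e → f → a, giving the cycle (a c g d b e f).
Continuing from each remaining unvisited element yields (a c g d b e f).

(a c g d b e f)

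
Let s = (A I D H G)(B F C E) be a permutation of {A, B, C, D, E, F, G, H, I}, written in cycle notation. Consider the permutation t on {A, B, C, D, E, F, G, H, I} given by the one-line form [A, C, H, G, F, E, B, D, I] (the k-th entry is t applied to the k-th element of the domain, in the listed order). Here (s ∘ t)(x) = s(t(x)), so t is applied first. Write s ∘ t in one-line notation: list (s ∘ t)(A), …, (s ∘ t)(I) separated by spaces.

I E G A C B F H D

Chase each element through t then s: A → A → I; B → C → E; C → H → G; D → G → A; E → F → C; F → E → B; G → B → F; H → D → H; I → I → D.
So s ∘ t in one-line form is I E G A C B F H D.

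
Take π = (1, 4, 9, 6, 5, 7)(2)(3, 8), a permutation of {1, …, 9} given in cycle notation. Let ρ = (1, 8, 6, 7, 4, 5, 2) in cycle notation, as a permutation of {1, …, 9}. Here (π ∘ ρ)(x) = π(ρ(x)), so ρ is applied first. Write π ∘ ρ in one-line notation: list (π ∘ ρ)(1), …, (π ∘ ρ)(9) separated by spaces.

(π ∘ ρ)(x) = π(ρ(x)). Computing each image: π(ρ(1)) = π(8) = 3, π(ρ(2)) = π(1) = 4, π(ρ(3)) = π(3) = 8, π(ρ(4)) = π(5) = 7, π(ρ(5)) = π(2) = 2, π(ρ(6)) = π(7) = 1, π(ρ(7)) = π(4) = 9, π(ρ(8)) = π(6) = 5, π(ρ(9)) = π(9) = 6.
Hence π ∘ ρ = [3 4 8 7 2 1 9 5 6].

3 4 8 7 2 1 9 5 6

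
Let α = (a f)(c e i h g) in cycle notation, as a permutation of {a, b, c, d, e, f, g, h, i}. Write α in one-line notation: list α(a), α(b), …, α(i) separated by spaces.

f b e d i a c g h

Each element maps to the next entry in its cycle (wrapping to the front): a↦f, b↦b, c↦e, d↦d, e↦i, f↦a, g↦c, h↦g, i↦h.
So the one-line form is f b e d i a c g h.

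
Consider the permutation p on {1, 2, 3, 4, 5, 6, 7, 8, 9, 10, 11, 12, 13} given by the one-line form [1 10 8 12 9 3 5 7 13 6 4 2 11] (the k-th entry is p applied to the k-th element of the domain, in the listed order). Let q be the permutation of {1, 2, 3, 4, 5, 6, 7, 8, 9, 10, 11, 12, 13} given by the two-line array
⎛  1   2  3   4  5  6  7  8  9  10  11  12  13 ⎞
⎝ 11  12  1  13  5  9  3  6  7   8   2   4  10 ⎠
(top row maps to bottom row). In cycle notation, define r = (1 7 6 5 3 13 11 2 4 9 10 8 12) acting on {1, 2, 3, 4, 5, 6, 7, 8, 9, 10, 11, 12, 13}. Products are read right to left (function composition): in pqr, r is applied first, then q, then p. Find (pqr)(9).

7

Apply the permutations in order: r(9) = 10, then q(10) = 8, then p(8) = 7. So (pqr)(9) = 7.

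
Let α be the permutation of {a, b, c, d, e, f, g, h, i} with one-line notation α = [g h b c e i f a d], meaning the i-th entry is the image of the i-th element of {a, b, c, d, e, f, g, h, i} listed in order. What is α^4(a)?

Tracing a → g → … returns to a after 8 steps, so a lies in an 8-cycle (a g f i d c b h).
Stepping 4 places around the cycle: a → g → f → i → d.

d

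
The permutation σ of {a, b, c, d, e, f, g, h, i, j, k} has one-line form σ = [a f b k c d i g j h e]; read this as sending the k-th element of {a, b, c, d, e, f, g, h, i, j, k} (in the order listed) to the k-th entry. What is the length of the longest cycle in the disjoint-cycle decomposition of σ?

Decomposing into disjoint cycles gives (b, f, d, k, e, c)(g, i, j, h); the longest has length 6.

6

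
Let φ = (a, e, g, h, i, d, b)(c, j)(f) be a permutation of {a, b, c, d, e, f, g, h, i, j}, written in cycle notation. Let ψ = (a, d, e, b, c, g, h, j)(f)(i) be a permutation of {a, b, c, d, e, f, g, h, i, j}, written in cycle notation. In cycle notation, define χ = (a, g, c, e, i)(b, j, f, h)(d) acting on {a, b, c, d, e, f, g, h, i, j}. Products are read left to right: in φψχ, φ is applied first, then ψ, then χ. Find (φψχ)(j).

c

Chase j: φ(j) = c; ψ(c) = g; χ(g) = c. Hence (φψχ)(j) = c.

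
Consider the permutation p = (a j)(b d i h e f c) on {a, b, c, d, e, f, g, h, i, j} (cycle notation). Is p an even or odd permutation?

The cycle lengths are 7, 2, 1.
A cycle of length ℓ contributes ℓ−1 transpositions, so p is a product of 6 + 1 = 7 transpositions — odd.

odd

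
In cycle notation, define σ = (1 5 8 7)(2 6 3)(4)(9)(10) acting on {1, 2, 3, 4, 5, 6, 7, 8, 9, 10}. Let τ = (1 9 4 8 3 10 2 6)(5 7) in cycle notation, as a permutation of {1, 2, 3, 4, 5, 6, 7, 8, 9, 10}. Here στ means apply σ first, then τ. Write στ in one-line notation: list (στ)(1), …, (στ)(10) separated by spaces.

7 1 6 8 3 10 9 5 4 2

(στ)(x) = τ(σ(x)). Computing each image: τ(σ(1)) = τ(5) = 7, τ(σ(2)) = τ(6) = 1, τ(σ(3)) = τ(2) = 6, τ(σ(4)) = τ(4) = 8, τ(σ(5)) = τ(8) = 3, τ(σ(6)) = τ(3) = 10, τ(σ(7)) = τ(1) = 9, τ(σ(8)) = τ(7) = 5, τ(σ(9)) = τ(9) = 4, τ(σ(10)) = τ(10) = 2.
Hence στ = [7 1 6 8 3 10 9 5 4 2].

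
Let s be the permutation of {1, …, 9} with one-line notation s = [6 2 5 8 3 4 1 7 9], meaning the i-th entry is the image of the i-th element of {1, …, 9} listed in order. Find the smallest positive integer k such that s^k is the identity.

10

Writing s as disjoint cycles, the cycle lengths are 5, 2, 1, 1.
Since disjoint cycles commute, ord(s) = lcm(5, 2) = 10.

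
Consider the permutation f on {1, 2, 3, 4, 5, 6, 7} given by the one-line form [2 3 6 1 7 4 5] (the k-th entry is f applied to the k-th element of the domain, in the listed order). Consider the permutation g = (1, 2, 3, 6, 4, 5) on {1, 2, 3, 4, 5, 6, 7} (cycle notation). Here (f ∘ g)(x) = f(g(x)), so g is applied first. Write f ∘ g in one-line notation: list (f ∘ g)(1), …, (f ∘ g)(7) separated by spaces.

(f ∘ g)(x) = f(g(x)). Computing each image: f(g(1)) = f(2) = 3, f(g(2)) = f(3) = 6, f(g(3)) = f(6) = 4, f(g(4)) = f(5) = 7, f(g(5)) = f(1) = 2, f(g(6)) = f(4) = 1, f(g(7)) = f(7) = 5.
Hence f ∘ g = [3 6 4 7 2 1 5].

3 6 4 7 2 1 5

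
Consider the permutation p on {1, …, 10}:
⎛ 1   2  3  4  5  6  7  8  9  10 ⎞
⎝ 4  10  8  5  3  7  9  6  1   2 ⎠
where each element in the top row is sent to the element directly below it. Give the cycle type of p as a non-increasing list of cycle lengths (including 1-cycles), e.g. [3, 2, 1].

The disjoint cycles are (1, 4, 5, 3, 8, 6, 7, 9)(2, 10), with lengths 8, 2 in non-increasing order.

[8, 2]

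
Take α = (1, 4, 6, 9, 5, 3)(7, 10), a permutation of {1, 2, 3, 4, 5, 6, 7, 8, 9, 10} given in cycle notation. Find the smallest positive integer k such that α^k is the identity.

The disjoint cycles have lengths 6, 2, 1, 1.
The order of α is the least common multiple of its cycle lengths: lcm(6, 2) = 6.

6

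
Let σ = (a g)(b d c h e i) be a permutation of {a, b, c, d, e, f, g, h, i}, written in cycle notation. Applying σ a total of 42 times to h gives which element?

h lies in the 6-cycle (b d c h e i).
Since the cycle has length 6, σ^42 acts on it the same as σ^0 (42 mod 6 = 0).
So σ^42(h) = h.

h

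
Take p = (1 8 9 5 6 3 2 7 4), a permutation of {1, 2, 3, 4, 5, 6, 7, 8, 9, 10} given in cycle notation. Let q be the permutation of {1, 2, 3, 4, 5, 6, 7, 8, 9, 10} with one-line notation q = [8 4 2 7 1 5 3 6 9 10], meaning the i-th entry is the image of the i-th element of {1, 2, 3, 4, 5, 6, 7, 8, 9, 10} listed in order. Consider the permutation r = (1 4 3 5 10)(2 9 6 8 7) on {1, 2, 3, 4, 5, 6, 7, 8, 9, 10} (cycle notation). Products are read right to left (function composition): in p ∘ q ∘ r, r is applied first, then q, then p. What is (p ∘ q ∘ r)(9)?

(p ∘ q ∘ r)(9) = p(q(r(9))). r(9) = 6, then q(6) = 5, then p(5) = 6, so the result is 6.

6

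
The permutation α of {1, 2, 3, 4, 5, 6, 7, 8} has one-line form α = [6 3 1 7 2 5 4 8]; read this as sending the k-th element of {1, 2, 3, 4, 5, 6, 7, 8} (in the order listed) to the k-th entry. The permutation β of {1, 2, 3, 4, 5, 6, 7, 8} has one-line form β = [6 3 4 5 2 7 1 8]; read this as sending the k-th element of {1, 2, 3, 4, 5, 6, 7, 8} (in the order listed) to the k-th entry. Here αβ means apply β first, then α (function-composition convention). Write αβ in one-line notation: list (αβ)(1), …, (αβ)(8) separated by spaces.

5 1 7 2 3 4 6 8

(αβ)(x) = α(β(x)). Computing each image: α(β(1)) = α(6) = 5, α(β(2)) = α(3) = 1, α(β(3)) = α(4) = 7, α(β(4)) = α(5) = 2, α(β(5)) = α(2) = 3, α(β(6)) = α(7) = 4, α(β(7)) = α(1) = 6, α(β(8)) = α(8) = 8.
Hence αβ = [5 1 7 2 3 4 6 8].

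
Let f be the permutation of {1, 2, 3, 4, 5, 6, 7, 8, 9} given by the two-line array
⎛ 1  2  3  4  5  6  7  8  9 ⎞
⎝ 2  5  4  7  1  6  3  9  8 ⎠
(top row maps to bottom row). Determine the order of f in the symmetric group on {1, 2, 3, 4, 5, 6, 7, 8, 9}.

6

Decomposing into disjoint cycles gives cycle lengths 3, 3, 2, 1.
The order of f is the least common multiple of its cycle lengths: lcm(3, 3, 2) = 6.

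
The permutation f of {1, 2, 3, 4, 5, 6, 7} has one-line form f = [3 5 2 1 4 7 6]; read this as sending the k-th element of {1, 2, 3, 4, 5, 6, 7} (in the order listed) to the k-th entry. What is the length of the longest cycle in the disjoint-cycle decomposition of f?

5

Decomposing into disjoint cycles gives (1 3 2 5 4)(6 7); the longest has length 5.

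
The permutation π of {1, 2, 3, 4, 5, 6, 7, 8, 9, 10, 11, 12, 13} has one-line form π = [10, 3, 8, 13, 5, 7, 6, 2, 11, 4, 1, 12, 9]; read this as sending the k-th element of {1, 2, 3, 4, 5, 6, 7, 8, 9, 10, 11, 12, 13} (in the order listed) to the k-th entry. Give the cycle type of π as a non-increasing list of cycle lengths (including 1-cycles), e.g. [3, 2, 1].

[6, 3, 2, 1, 1]

The disjoint cycles are (1 10 4 13 9 11)(2 3 8)(5)(6 7)(12), with lengths 6, 3, 2, 1, 1 in non-increasing order.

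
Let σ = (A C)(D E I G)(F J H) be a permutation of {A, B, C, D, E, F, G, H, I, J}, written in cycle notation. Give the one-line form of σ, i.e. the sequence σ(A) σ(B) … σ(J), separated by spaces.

Image by image: A↦C, B↦B, C↦A, D↦E, E↦I, F↦J, G↦D, H↦F, I↦G, J↦H.
Listing these in domain order gives C B A E I J D F G H.

C B A E I J D F G H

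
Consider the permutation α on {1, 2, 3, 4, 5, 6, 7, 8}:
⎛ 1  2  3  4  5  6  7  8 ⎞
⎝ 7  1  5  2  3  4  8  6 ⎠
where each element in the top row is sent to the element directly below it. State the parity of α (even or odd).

In disjoint-cycle form the cycle lengths are 6, 2.
A cycle is odd iff its length is even; α has 2 even-length cycles, so sgn(α) = (−1)^2 and α is even.

even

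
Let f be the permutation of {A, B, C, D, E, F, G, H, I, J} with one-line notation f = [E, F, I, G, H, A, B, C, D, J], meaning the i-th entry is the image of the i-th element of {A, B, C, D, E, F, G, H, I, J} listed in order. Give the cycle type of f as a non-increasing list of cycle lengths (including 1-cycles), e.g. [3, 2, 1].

The disjoint cycles are (A E H C I D G B F)(J), with lengths 9, 1 in non-increasing order.

[9, 1]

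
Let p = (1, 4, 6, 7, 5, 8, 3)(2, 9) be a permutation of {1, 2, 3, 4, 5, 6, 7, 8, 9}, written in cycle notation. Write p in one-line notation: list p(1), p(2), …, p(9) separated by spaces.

4 9 1 6 8 7 5 3 2

Image by image: 1→4, 2→9, 3→1, 4→6, 5→8, 6→7, 7→5, 8→3, 9→2.
Listing these in domain order gives 4 9 1 6 8 7 5 3 2.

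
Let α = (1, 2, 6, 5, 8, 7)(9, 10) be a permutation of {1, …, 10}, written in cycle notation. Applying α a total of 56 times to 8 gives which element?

1

8 lies in the 6-cycle (1, 2, 6, 5, 8, 7).
On a 6-cycle, α^6 is the identity, so α^56 = α^2 there (56 ≡ 2 mod 6).
Stepping 2 places around the cycle: 8 → 7 → 1.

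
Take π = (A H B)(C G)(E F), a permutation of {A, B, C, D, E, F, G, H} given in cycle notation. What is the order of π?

6

The disjoint cycles have lengths 3, 2, 2, 1.
Since disjoint cycles commute, ord(π) = lcm(3, 2, 2) = 6.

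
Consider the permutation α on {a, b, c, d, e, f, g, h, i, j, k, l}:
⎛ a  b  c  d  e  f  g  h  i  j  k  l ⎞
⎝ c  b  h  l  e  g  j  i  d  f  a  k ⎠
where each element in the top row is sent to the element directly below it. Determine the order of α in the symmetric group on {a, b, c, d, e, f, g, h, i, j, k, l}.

Decomposing into disjoint cycles gives cycle lengths 7, 3, 1, 1.
The order of α is the least common multiple of its cycle lengths: lcm(7, 3) = 21.

21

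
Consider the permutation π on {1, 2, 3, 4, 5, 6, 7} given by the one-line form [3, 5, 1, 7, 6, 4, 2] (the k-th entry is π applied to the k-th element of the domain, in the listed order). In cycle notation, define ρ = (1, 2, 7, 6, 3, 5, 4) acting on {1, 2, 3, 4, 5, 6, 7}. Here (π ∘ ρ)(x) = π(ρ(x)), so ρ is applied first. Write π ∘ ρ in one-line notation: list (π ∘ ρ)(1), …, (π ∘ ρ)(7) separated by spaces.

5 2 6 3 7 1 4

(π ∘ ρ)(x) = π(ρ(x)). Computing each image: π(ρ(1)) = π(2) = 5, π(ρ(2)) = π(7) = 2, π(ρ(3)) = π(5) = 6, π(ρ(4)) = π(1) = 3, π(ρ(5)) = π(4) = 7, π(ρ(6)) = π(3) = 1, π(ρ(7)) = π(6) = 4.
Hence π ∘ ρ = [5 2 6 3 7 1 4].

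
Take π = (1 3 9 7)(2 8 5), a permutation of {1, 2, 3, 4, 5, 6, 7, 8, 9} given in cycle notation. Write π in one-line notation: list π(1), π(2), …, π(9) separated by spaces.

Each element maps to the next entry in its cycle (wrapping to the front): 1↦3, 2↦8, 3↦9, 4↦4, 5↦2, 6↦6, 7↦1, 8↦5, 9↦7.
So the one-line form is 3 8 9 4 2 6 1 5 7.

3 8 9 4 2 6 1 5 7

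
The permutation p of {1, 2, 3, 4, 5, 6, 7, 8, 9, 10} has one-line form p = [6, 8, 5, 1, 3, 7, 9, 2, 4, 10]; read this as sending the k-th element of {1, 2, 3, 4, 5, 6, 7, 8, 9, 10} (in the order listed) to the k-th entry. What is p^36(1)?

6

Tracing 1 → 6 → … returns to 1 after 5 steps, so 1 lies in a 5-cycle (1, 6, 7, 9, 4).
Since the cycle has length 5, p^36 acts on it the same as p^1 (36 mod 5 = 1).
Advancing 1 step from 1: 1 → 6.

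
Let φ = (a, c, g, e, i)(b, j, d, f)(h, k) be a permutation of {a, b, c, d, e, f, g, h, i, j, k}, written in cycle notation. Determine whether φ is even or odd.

The cycle lengths are 5, 4, 2.
A cycle is odd iff its length is even; φ has 2 even-length cycles, so sgn(φ) = (−1)^2 and φ is even.

even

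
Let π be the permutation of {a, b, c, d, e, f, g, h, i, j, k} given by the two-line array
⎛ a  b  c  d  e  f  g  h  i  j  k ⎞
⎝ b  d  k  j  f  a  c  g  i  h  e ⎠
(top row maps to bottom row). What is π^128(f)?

Tracing f → a → … returns to f after 10 steps, so f lies in a 10-cycle (a, b, d, j, h, g, c, k, e, f).
Powers repeat with period 10 on this cycle, and 128 mod 10 = 8, so π^128(f) = π^8(f).
Advancing 8 steps from f: f → a → b → d → j → h → g → c → k.

k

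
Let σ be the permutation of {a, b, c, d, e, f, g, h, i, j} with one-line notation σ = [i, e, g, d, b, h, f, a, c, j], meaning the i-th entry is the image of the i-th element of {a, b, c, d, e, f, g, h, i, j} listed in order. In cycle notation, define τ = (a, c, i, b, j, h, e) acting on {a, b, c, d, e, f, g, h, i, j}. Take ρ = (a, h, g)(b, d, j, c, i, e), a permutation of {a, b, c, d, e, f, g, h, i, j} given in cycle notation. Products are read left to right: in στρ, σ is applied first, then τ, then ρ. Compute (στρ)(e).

c

Apply the permutations in order: σ(e) = b, then τ(b) = j, then ρ(j) = c. So (στρ)(e) = c.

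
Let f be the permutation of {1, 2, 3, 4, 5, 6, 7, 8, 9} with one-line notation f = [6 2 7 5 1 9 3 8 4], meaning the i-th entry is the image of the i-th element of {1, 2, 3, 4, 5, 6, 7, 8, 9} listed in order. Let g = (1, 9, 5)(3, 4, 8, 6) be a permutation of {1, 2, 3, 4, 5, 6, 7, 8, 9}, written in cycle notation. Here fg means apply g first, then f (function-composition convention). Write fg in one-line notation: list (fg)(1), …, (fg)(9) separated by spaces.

4 2 5 8 6 7 3 9 1

(fg)(x) = f(g(x)). Computing each image: f(g(1)) = f(9) = 4, f(g(2)) = f(2) = 2, f(g(3)) = f(4) = 5, f(g(4)) = f(8) = 8, f(g(5)) = f(1) = 6, f(g(6)) = f(3) = 7, f(g(7)) = f(7) = 3, f(g(8)) = f(6) = 9, f(g(9)) = f(5) = 1.
Hence fg = [4 2 5 8 6 7 3 9 1].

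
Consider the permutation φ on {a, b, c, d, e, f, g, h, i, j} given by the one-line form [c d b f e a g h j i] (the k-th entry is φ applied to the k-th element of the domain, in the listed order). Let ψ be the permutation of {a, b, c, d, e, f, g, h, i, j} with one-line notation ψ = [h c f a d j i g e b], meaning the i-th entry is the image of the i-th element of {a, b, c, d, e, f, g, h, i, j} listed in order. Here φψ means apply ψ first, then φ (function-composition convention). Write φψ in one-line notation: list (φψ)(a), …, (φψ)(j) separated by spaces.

h b a c f i j g e d

(φψ)(x) = φ(ψ(x)). Computing each image: φ(ψ(a)) = φ(h) = h, φ(ψ(b)) = φ(c) = b, φ(ψ(c)) = φ(f) = a, φ(ψ(d)) = φ(a) = c, φ(ψ(e)) = φ(d) = f, φ(ψ(f)) = φ(j) = i, φ(ψ(g)) = φ(i) = j, φ(ψ(h)) = φ(g) = g, φ(ψ(i)) = φ(e) = e, φ(ψ(j)) = φ(b) = d.
Hence φψ = [h b a c f i j g e d].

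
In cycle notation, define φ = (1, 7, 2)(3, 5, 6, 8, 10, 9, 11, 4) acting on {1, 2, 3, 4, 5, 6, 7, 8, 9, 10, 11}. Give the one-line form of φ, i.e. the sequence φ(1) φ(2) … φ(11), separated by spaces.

7 1 5 3 6 8 2 10 11 9 4

Reading each image from the cycles: 1↦7, 2↦1, 3↦5, 4↦3, 5↦6, 6↦8, 7↦2, 8↦10, 9↦11, 10↦9, 11↦4.
So the one-line form is 7 1 5 3 6 8 2 10 11 9 4.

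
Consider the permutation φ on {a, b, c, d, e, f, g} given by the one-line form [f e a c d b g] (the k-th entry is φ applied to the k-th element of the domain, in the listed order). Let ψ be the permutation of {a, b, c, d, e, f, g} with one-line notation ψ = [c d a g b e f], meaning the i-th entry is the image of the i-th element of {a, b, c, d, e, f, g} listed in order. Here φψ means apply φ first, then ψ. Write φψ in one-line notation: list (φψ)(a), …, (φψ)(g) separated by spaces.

e b c a g d f

For each element, apply φ then ψ: a → f → e; b → e → b; c → a → c; d → c → a; e → d → g; f → b → d; g → g → f.
Collecting the images, φψ = [e b c a g d f].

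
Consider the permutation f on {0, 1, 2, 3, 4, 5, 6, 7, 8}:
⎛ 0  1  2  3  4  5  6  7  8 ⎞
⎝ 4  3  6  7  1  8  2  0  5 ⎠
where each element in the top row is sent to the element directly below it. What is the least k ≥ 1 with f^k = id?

10

The disjoint-cycle form of f has cycle lengths 5, 2, 2.
Since disjoint cycles commute, ord(f) = lcm(5, 2, 2) = 10.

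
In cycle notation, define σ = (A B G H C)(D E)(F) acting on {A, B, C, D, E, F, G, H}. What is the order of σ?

10

The cycle type of σ is (5, 2, 1).
The order of σ is the least common multiple of its cycle lengths: lcm(5, 2) = 10.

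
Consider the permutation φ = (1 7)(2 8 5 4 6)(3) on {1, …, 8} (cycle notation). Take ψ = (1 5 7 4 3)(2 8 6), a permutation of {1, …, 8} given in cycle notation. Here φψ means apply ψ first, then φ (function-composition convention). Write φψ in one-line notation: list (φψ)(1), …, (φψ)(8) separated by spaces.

Chase each element through ψ then φ: 1 → 5 → 4; 2 → 8 → 5; 3 → 1 → 7; 4 → 3 → 3; 5 → 7 → 1; 6 → 2 → 8; 7 → 4 → 6; 8 → 6 → 2.
Collecting the images, φψ = [4 5 7 3 1 8 6 2].

4 5 7 3 1 8 6 2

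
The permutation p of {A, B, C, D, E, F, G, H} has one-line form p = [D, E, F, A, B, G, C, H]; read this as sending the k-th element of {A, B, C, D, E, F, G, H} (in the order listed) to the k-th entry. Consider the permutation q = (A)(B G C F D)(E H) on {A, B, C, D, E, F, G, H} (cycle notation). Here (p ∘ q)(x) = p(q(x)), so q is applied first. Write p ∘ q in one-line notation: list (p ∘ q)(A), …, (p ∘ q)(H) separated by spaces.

Chase each element through q then p: A → A → D; B → G → C; C → F → G; D → B → E; E → H → H; F → D → A; G → C → F; H → E → B.
Collecting the images, p ∘ q = [D C G E H A F B].

D C G E H A F B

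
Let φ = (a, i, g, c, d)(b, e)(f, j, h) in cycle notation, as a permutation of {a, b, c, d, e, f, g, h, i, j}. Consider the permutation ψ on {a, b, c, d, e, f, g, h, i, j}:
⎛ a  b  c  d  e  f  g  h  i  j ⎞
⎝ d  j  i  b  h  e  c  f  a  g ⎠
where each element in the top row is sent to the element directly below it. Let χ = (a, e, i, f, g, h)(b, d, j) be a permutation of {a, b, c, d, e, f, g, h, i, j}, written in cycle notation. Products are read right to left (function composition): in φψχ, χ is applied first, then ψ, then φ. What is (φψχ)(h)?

Apply the permutations in order: χ(h) = a, then ψ(a) = d, then φ(d) = a. So (φψχ)(h) = a.

a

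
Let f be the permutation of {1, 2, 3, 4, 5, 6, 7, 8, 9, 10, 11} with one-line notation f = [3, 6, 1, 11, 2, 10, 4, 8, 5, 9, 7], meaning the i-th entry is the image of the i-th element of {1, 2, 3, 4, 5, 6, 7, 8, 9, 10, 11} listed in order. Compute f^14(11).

Tracing 11 → 7 → … returns to 11 after 3 steps, so 11 lies in a 3-cycle (4 11 7).
On a 3-cycle, f^3 is the identity, so f^14 = f^2 there (14 ≡ 2 mod 3).
Advancing 2 steps from 11: 11 → 7 → 4.

4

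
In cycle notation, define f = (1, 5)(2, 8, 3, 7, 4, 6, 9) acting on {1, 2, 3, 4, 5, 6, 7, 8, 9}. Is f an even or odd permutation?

odd

The cycle lengths are 7, 2.
A cycle of length ℓ contributes ℓ−1 transpositions, so f is a product of 6 + 1 = 7 transpositions — odd.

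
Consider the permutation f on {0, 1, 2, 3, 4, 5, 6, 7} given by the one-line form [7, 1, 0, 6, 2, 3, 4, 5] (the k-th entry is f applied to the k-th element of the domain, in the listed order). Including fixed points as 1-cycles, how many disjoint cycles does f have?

2

The cycle decomposition is (0, 7, 5, 3, 6, 4, 2)(1), which has 2 cycles (counting 1-cycles).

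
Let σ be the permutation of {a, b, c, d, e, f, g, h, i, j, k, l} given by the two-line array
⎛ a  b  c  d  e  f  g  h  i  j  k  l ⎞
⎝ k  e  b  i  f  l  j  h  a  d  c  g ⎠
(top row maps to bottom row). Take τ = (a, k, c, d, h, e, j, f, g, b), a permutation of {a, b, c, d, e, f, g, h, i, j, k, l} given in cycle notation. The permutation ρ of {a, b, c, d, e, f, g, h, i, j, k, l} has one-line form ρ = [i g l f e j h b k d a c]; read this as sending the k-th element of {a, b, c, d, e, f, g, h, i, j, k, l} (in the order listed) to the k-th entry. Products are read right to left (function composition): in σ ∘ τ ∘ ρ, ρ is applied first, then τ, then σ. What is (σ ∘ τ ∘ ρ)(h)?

Chase h: ρ(h) = b; τ(b) = a; σ(a) = k. Hence (σ ∘ τ ∘ ρ)(h) = k.

k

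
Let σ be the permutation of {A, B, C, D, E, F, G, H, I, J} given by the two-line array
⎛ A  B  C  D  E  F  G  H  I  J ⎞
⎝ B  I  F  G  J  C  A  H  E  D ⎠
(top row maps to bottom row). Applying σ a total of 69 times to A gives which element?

G

Tracing A → B → … returns to A after 7 steps, so A lies in a 7-cycle (A, B, I, E, J, D, G).
Powers repeat with period 7 on this cycle, and 69 mod 7 = 6, so σ^69(A) = σ^6(A).
Advancing 6 steps from A: A → B → I → E → J → D → G.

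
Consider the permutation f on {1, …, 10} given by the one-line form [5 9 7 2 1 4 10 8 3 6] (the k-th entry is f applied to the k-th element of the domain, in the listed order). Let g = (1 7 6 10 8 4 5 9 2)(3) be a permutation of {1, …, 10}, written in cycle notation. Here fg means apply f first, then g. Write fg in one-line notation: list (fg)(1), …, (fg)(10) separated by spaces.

(fg)(x) = g(f(x)). Computing each image: g(f(1)) = g(5) = 9, g(f(2)) = g(9) = 2, g(f(3)) = g(7) = 6, g(f(4)) = g(2) = 1, g(f(5)) = g(1) = 7, g(f(6)) = g(4) = 5, g(f(7)) = g(10) = 8, g(f(8)) = g(8) = 4, g(f(9)) = g(3) = 3, g(f(10)) = g(6) = 10.
Hence fg = [9 2 6 1 7 5 8 4 3 10].

9 2 6 1 7 5 8 4 3 10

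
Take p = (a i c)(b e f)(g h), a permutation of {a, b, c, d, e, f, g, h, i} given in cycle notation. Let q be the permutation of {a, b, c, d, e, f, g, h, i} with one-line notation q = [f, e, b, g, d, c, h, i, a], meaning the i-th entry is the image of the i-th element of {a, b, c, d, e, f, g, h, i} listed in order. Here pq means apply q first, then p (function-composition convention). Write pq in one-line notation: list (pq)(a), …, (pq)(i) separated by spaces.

b f e h d a g c i

For each element, apply q then p: a → f → b; b → e → f; c → b → e; d → g → h; e → d → d; f → c → a; g → h → g; h → i → c; i → a → i.
Collecting the images, pq = [b f e h d a g c i].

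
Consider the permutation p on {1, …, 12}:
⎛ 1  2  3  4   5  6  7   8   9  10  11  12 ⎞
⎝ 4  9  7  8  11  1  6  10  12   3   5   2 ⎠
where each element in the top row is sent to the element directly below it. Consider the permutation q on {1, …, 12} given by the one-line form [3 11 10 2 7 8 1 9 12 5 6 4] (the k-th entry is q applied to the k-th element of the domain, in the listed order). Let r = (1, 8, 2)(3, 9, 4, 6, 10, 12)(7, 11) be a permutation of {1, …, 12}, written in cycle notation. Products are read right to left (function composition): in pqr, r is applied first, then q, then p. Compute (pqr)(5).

6

Chase 5: r(5) = 5; q(5) = 7; p(7) = 6. Hence (pqr)(5) = 6.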